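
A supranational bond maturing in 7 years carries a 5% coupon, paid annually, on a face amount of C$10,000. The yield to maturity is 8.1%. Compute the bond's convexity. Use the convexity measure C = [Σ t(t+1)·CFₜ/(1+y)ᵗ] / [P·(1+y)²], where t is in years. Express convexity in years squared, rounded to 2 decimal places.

38.73

With y = 0.081:
  t   CF        PV=CF/(1+0.081)^t    t·PV        t(t+1)·PV
  1       500.00       462.5347       462.5347         925.0694
  2       500.00       427.8767       855.7534       2,567.2601
  3       500.00       395.8156     1,187.4468       4,749.7874
  4       500.00       366.1569     1,464.6276       7,323.1381
  5       500.00       338.7205     1,693.6027      10,161.6162
  6       500.00       313.3400     1,880.0400      13,160.2800
  7    10,500.00     6,087.0861    42,609.6024     340,876.8190
  Σ                  8,391.5305    50,153.6076     379,763.9702
P = 8,391.5305.
Convexity = Σ t(t+1)·PV / [P·(1+y)²] = 379,763.9702 / (8,391.5305 × 1.168561) = 38.72765.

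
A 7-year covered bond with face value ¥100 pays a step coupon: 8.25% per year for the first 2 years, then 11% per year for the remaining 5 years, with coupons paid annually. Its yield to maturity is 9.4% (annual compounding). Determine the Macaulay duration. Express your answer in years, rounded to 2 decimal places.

5.48 years

Periodic yield y = 0.094. Discount each cash flow and weight by its year:
  t   CF        PV=CF/(1+0.094)^t    t·PV
  1         8.25         7.5411         7.5411
  2         8.25         6.8932        13.7864
  3        11.00         8.4012        25.2036
  4        11.00         7.6793        30.7173
  5        11.00         7.0195        35.0975
  6        11.00         6.4164        38.4982
  7       111.00        59.1836       414.2855
  Σ                    103.1343       565.1296
Price P = Σ PV = 103.1343.
Macaulay duration = Σ(t·PV) / P = 565.1296 / 103.1343 = 5.47955 years.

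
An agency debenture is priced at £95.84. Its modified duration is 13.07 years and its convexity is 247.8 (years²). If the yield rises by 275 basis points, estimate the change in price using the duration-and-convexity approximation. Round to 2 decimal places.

Duration effect: -D_mod·Δy = -13.07 × (+0.0275) = -0.359425
Convexity effect: ½·C·(Δy)² = 0.5 × 247.8 × (0.0275)² = +0.093699375
ΔP/P ≈ -0.359425 + 0.093699375 = -0.265725625
ΔP ≈ 95.84 × (-0.265725625) = -25.4671439.

-£25.47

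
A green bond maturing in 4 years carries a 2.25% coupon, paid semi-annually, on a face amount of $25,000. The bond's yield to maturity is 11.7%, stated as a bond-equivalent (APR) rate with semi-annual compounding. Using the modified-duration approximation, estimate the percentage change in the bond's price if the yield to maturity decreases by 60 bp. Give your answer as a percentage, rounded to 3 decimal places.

+2.160%

Periodic yield y = 0.0585. Modified duration first:
  t   CF        PV=CF/(1+0.0585)^t    t·PV
  1       281.25       265.7062       265.7062
  2       281.25       251.0214       502.0429
  3       281.25       237.1483       711.4448
  4       281.25       224.0418       896.1673
  5       281.25       211.6597     1,058.2986
  6       281.25       199.9619     1,199.7717
  7       281.25       188.9107     1,322.3747
  8    25,281.25    16,042.4851   128,339.8808
  Σ                 17,620.9351   134,295.6869
P = 17,620.9351; D_Mac = 7.62137 half-year periods = 3.81069 yrs; D_mod = 3.81069/(1+0.0585) = 3.60008 yrs.
ΔP/P ≈ -D_mod · Δy = -3.60008 × (-0.006) = +0.021600 = +2.1600%.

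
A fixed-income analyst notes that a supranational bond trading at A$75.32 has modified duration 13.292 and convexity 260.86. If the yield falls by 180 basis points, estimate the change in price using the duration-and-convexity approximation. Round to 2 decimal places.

Duration effect: -D_mod·Δy = -13.292 × (-0.018) = +0.239256
Convexity effect: ½·C·(Δy)² = 0.5 × 260.86 × (-0.018)² = +0.04225932
ΔP/P ≈ +0.239256 + 0.04225932 = +0.28151532
ΔP ≈ 75.32 × (+0.28151532) = +21.2037339024.

+A$21.20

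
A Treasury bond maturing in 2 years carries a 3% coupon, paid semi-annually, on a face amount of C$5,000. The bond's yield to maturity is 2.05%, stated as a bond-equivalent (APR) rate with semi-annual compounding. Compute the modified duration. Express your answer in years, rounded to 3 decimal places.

Periodic yield y = 0.01025. First find Macaulay duration:
  t   CF        PV=CF/(1+0.01025)^t    t·PV
  1        75.00        74.2390        74.2390
  2        75.00        73.4858       146.9716
  3        75.00        72.7402       218.2207
  4     5,075.00     4,872.1495    19,488.5982
  Σ                  5,092.6146    19,928.0296
P = 5,092.6146; Macaulay duration = 19,928.0296 / 5,092.6146 = 3.91312 half-year periods = 1.95656 years.
Modified duration = D_Mac / (1 + y) = 1.95656 / 1.01025 = 1.93671 years.

1.937 years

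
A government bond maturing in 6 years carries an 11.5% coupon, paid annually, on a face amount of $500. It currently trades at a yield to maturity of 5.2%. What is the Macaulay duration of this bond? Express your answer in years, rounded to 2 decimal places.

Periodic yield y = 0.052. Discount each cash flow and weight by its year:
  t   CF        PV=CF/(1+0.052)^t    t·PV
  1        57.50        54.6578        54.6578
  2        57.50        51.9561       103.9122
  3        57.50        49.3879       148.1637
  4        57.50        46.9467       187.7867
  5        57.50        44.6261       223.1306
  6       557.50       411.2922     2,467.7530
  Σ                    658.8667     3,185.4040
Price P = Σ PV = 658.8667.
Macaulay duration = Σ(t·PV) / P = 3,185.4040 / 658.8667 = 4.83467 years.

4.83 years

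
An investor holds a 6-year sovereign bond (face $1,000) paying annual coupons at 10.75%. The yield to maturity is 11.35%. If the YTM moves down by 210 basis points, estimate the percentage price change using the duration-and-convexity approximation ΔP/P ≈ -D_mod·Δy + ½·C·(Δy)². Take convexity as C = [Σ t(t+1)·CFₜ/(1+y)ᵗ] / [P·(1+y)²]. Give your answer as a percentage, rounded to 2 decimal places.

With y = 0.1135:
  t   CF        PV=CF/(1+0.1135)^t    t·PV        t(t+1)·PV
  1       107.50        96.5424        96.5424         193.0849
  2       107.50        86.7018       173.4036         520.2107
  3       107.50        77.8642       233.5926         934.3703
  4       107.50        69.9274       279.7097       1,398.5486
  5       107.50        62.7997       313.9983       1,883.9901
  6     1,107.50       581.0352     3,486.2109      24,403.4763
  Σ                    974.8707     4,583.4576      29,333.6810
P = 974.8707; D_Mac = 4.70161 yrs; D_mod = 4.22237 yrs; C = 24.26829.
Duration effect: -4.22237 × (-0.021) = +0.088670
Convexity effect: 0.5 × 24.26829 × (-0.021)² = +0.0053512
ΔP/P ≈ +0.088670 + 0.0053512 = +0.094021 = +9.4021%.

+9.40%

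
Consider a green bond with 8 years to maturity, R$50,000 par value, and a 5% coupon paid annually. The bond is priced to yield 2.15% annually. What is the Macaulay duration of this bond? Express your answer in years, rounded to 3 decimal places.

6.911 years

Periodic yield y = 0.0215. Discount each cash flow and weight by its year:
  t   CF        PV=CF/(1+0.0215)^t    t·PV
  1     2,500.00     2,447.3813     2,447.3813
  2     2,500.00     2,395.8701     4,791.7402
  3     2,500.00     2,345.4431     7,036.3292
  4     2,500.00     2,296.0774     9,184.3096
  5     2,500.00     2,247.7508    11,238.7538
  6     2,500.00     2,200.4413    13,202.6477
  7     2,500.00     2,154.1275    15,078.8927
  8    52,500.00    44,284.5602   354,276.4814
  Σ                 60,371.6516   417,256.5359
Price P = Σ PV = 60,371.6516.
Macaulay duration = Σ(t·PV) / P = 417,256.5359 / 60,371.6516 = 6.91146 years.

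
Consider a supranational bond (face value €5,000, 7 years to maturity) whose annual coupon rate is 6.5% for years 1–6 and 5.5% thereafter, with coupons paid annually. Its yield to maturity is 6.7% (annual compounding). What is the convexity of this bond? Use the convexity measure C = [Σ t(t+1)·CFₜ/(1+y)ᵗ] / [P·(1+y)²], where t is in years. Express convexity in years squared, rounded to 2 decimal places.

38.34

With y = 0.067:
  t   CF        PV=CF/(1+0.067)^t    t·PV        t(t+1)·PV
  1       325.00       304.5923       304.5923         609.1846
  2       325.00       285.4661       570.9322       1,712.7965
  3       325.00       267.5409       802.6226       3,210.4902
  4       325.00       250.7412     1,002.9648       5,014.8238
  5       325.00       234.9964     1,174.9821       7,049.8929
  6       325.00       220.2403     1,321.4420       9,250.0938
  7     5,275.00     3,350.2061    23,451.4429     187,611.5429
  Σ                  4,913.7833    28,628.9788     214,458.8247
P = 4,913.7833.
Convexity = Σ t(t+1)·PV / [P·(1+y)²] = 214,458.8247 / (4,913.7833 × 1.138489) = 38.33532.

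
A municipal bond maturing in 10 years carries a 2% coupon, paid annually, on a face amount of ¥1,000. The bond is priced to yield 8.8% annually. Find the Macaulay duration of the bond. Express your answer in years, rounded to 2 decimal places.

8.80 years

Periodic yield y = 0.088. Discount each cash flow and weight by its year:
  t   CF        PV=CF/(1+0.088)^t    t·PV
  1        20.00        18.3824        18.3824
  2        20.00        16.8955        33.7911
  3        20.00        15.5290        46.5870
  4        20.00        14.2730        57.0919
  5        20.00        13.1185        65.5927
  6        20.00        12.0575        72.3449
  7        20.00        11.0822        77.5757
  8        20.00        10.1859        81.4871
  9        20.00         9.3620        84.2583
  10    1,020.00       438.8451     4,388.4506
  Σ                    559.7311     4,925.5616
Price P = Σ PV = 559.7311.
Macaulay duration = Σ(t·PV) / P = 4,925.5616 / 559.7311 = 8.79987 years.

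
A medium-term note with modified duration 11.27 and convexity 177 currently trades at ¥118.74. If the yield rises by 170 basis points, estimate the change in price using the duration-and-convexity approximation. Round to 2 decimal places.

Duration effect: -D_mod·Δy = -11.27 × (+0.017) = -0.191590
Convexity effect: ½·C·(Δy)² = 0.5 × 177 × (0.017)² = +0.0255765
ΔP/P ≈ -0.191590 + 0.0255765 = -0.1660135
ΔP ≈ 118.74 × (-0.1660135) = -19.71244299.

-¥19.71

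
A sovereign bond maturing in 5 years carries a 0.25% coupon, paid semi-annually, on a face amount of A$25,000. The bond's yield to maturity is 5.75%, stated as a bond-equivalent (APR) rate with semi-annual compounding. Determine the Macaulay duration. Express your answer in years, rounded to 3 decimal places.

4.967 years

Periodic yield y = 0.02875. Discount each cash flow and weight by its period:
  t   CF        PV=CF/(1+0.02875)^t    t·PV
  1        31.25        30.3767        30.3767
  2        31.25        29.5277        59.0555
  3        31.25        28.7025        86.1076
  4        31.25        27.9004       111.6017
  5        31.25        27.1207       135.6035
  6        31.25        26.3628       158.1766
  7        31.25        25.6260       179.3821
  8        31.25        24.9099       199.2789
  9        31.25        24.2137       217.9234
  10   25,031.25    18,853.1558   188,531.5576
  Σ                 19,097.8962   189,709.0635
Price P = Σ PV = 19,097.8962.
Macaulay duration = Σ(t·PV) / P = 189,709.0635 / 19,097.8962 = 9.93351 half-year periods.
In years: 9.93351 / 2 = 4.96675 years.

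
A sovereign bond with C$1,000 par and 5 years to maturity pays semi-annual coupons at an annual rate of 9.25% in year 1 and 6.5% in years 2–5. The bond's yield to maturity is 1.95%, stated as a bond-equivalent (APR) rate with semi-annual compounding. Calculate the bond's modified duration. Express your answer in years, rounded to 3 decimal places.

4.297 years

Periodic yield y = 0.00975. First find Macaulay duration:
  t   CF        PV=CF/(1+0.00975)^t    t·PV
  1        46.25        45.8034        45.8034
  2        46.25        45.3611        90.7223
  3        32.50        31.5676        94.7028
  4        32.50        31.2628       125.0512
  5        32.50        30.9609       154.8047
  6        32.50        30.6620       183.9719
  7        32.50        30.3659       212.5614
  8        32.50        30.0727       240.5816
  9        32.50        29.7823       268.0409
  10    1,032.50       937.0256     9,370.2557
  Σ                  1,242.8644    10,786.4959
P = 1,242.8644; Macaulay duration = 10,786.4959 / 1,242.8644 = 8.67874 half-year periods = 4.33937 years.
Modified duration = D_Mac / (1 + y) = 4.33937 / 1.00975 = 4.29747 years.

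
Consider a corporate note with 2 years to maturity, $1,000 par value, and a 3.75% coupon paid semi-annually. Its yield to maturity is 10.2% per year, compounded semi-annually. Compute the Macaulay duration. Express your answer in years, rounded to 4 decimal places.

1.9415 years

Periodic yield y = 0.051. Discount each cash flow and weight by its period:
  t   CF        PV=CF/(1+0.051)^t    t·PV
  1        18.75        17.8402        17.8402
  2        18.75        16.9745        33.9489
  3        18.75        16.1508        48.4523
  4     1,018.75       834.9429     3,339.7715
  Σ                    885.9082     3,440.0128
Price P = Σ PV = 885.9082.
Macaulay duration = Σ(t·PV) / P = 3,440.0128 / 885.9082 = 3.88304 half-year periods.
In years: 3.88304 / 2 = 1.94152 years.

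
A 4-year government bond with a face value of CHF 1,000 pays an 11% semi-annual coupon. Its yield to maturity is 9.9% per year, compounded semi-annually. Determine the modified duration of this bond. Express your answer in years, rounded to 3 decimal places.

Periodic yield y = 0.0495. First find Macaulay duration:
  t   CF        PV=CF/(1+0.0495)^t    t·PV
  1        55.00        52.4059        52.4059
  2        55.00        49.9342        99.8683
  3        55.00        47.5790       142.7370
  4        55.00        45.3349       181.3397
  5        55.00        43.1967       215.9835
  6        55.00        41.1593       246.9558
  7        55.00        39.2180       274.5261
  8     1,055.00       716.7916     5,734.3329
  Σ                  1,035.6196     6,948.1493
P = 1,035.6196; Macaulay duration = 6,948.1493 / 1,035.6196 = 6.70917 half-year periods = 3.35459 years.
Modified duration = D_Mac / (1 + y) = 3.35459 / 1.0495 = 3.19637 years.

3.196 years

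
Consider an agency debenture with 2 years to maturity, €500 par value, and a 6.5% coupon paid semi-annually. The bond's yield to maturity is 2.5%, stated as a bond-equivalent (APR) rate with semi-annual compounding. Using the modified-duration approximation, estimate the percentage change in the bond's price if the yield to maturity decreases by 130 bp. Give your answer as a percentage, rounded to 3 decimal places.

Periodic yield y = 0.0125. Modified duration first:
  t   CF        PV=CF/(1+0.0125)^t    t·PV
  1        16.25        16.0494        16.0494
  2        16.25        15.8512        31.7025
  3        16.25        15.6555        46.9666
  4       516.25       491.2244     1,964.8976
  Σ                    538.7806     2,059.6161
P = 538.7806; D_Mac = 3.82274 half-year periods = 1.91137 yrs; D_mod = 1.91137/(1+0.0125) = 1.88777 yrs.
ΔP/P ≈ -D_mod · Δy = -1.88777 × (-0.013) = +0.024541 = +2.4541%.

+2.454%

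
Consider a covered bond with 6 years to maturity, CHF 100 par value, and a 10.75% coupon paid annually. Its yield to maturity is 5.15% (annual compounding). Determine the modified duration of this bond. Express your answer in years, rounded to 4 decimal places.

Periodic yield y = 0.0515. First find Macaulay duration:
  t   CF        PV=CF/(1+0.0515)^t    t·PV
  1        10.75        10.2235        10.2235
  2        10.75         9.7228        19.4455
  3        10.75         9.2466        27.7397
  4        10.75         8.7937        35.1748
  5        10.75         8.3630        41.8150
  6       110.75        81.9385       491.6311
  Σ                    128.2880       626.0296
P = 128.2880; Macaulay duration = 626.0296 / 128.2880 = 4.87988 years.
Modified duration = D_Mac / (1 + y) = 4.87988 / 1.0515 = 4.64087 years.

4.6409 years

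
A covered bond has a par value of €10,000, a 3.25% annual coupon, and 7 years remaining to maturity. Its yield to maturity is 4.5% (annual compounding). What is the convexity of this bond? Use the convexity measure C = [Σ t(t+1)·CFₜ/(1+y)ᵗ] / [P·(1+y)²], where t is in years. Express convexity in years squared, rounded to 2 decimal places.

With y = 0.045:
  t   CF        PV=CF/(1+0.045)^t    t·PV        t(t+1)·PV
  1       325.00       311.0048       311.0048         622.0096
  2       325.00       297.6122       595.2245       1,785.6734
  3       325.00       284.7964       854.3892       3,417.5568
  4       325.00       272.5324     1,090.1297       5,450.6487
  5       325.00       260.7966     1,303.9830       7,823.8977
  6       325.00       249.5661     1,497.3967      10,481.7768
  7    10,325.00     7,587.1038    53,109.7268     424,877.8142
  Σ                  9,263.4124    58,761.8546     454,459.3772
P = 9,263.4124.
Convexity = Σ t(t+1)·PV / [P·(1+y)²] = 454,459.3772 / (9,263.4124 × 1.092025) = 44.92535.

44.93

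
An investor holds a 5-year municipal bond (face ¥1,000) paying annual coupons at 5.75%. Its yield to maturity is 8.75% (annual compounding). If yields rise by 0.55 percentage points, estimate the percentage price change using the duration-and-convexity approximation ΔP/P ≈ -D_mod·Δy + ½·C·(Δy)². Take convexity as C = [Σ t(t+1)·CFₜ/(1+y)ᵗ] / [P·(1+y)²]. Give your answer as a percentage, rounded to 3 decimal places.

-2.216%

With y = 0.0875:
  t   CF        PV=CF/(1+0.0875)^t    t·PV        t(t+1)·PV
  1        57.50        52.8736        52.8736         105.7471
  2        57.50        48.6194        97.2387         291.7162
  3        57.50        44.7075       134.1224         536.4896
  4        57.50        41.1103       164.4413         822.2063
  5     1,057.50       695.2389     3,476.1944      20,857.1662
  Σ                    882.5496     3,924.8703      22,613.3254
P = 882.5496; D_Mac = 4.44720 yrs; D_mod = 4.08937 yrs; C = 21.66540.
Duration effect: -4.08937 × (+0.0055) = -0.022492
Convexity effect: 0.5 × 21.66540 × (0.0055)² = +0.0003277
ΔP/P ≈ -0.022492 + 0.0003277 = -0.022164 = -2.2164%.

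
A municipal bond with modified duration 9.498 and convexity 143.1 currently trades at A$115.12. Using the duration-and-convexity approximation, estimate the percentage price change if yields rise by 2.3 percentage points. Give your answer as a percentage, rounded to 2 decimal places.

-18.06%

Duration effect: -D_mod·Δy = -9.498 × (+0.023) = -0.218454
Convexity effect: ½·C·(Δy)² = 0.5 × 143.1 × (0.023)² = +0.03784995
ΔP/P ≈ -0.218454 + 0.03784995 = -0.18060405
= -18.060405%.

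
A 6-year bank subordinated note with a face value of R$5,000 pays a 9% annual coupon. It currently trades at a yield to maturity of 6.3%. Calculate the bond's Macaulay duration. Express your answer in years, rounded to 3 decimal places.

Periodic yield y = 0.063. Discount each cash flow and weight by its year:
  t   CF        PV=CF/(1+0.063)^t    t·PV
  1       450.00       423.3302       423.3302
  2       450.00       398.2410       796.4820
  3       450.00       374.6388     1,123.9163
  4       450.00       352.4353     1,409.7414
  5       450.00       331.5478     1,657.7392
  6     5,450.00     3,777.4343    22,664.6056
  Σ                  5,657.6274    28,075.8146
Price P = Σ PV = 5,657.6274.
Macaulay duration = Σ(t·PV) / P = 28,075.8146 / 5,657.6274 = 4.96247 years.

4.962 years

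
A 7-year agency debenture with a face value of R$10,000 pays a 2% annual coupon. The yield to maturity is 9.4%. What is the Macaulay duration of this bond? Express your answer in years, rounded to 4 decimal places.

6.4729 years

Periodic yield y = 0.094. Discount each cash flow and weight by its year:
  t   CF        PV=CF/(1+0.094)^t    t·PV
  1       200.00       182.8154       182.8154
  2       200.00       167.1073       334.2145
  3       200.00       152.7489       458.2466
  4       200.00       139.6242       558.4968
  5       200.00       127.6272       638.1362
  6       200.00       116.6611       699.9666
  7    10,200.00     5,438.4973    38,069.4811
  Σ                  6,325.0814    40,941.3573
Price P = Σ PV = 6,325.0814.
Macaulay duration = Σ(t·PV) / P = 40,941.3573 / 6,325.0814 = 6.47286 years.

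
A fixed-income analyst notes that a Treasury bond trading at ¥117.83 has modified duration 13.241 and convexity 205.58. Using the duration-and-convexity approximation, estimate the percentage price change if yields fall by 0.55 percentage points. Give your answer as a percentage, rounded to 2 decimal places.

+7.59%

Duration effect: -D_mod·Δy = -13.241 × (-0.0055) = +0.0728255
Convexity effect: ½·C·(Δy)² = 0.5 × 205.58 × (-0.0055)² = +0.0031093975
ΔP/P ≈ +0.0728255 + 0.0031093975 = +0.0759348975
= +7.59348975%.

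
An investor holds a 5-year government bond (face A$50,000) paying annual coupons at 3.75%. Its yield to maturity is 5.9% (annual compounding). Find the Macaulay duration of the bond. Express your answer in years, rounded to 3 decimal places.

Periodic yield y = 0.059. Discount each cash flow and weight by its year:
  t   CF        PV=CF/(1+0.059)^t    t·PV
  1     1,875.00     1,770.5382     1,770.5382
  2     1,875.00     1,671.8964     3,343.7927
  3     1,875.00     1,578.7501     4,736.2503
  4     1,875.00     1,490.7933     5,963.1732
  5    51,875.00    38,947.3855   194,736.9275
  Σ                 45,459.3635   210,550.6819
Price P = Σ PV = 45,459.3635.
Macaulay duration = Σ(t·PV) / P = 210,550.6819 / 45,459.3635 = 4.63162 years.

4.632 years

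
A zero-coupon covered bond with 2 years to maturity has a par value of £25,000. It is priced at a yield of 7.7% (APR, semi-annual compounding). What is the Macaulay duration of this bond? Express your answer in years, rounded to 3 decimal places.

A zero-coupon bond has a single cash flow at maturity, so its Macaulay duration equals its maturity: 2 years.
(Equivalently: 4 semi-annual periods ÷ 2 = 2 years.)

2.000 years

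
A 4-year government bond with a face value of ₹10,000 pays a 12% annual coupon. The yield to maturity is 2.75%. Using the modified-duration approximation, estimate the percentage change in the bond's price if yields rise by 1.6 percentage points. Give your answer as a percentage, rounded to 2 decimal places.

-5.43%

Periodic yield y = 0.0275. Modified duration first:
  t   CF        PV=CF/(1+0.0275)^t    t·PV
  1     1,200.00     1,167.8832     1,167.8832
  2     1,200.00     1,136.6260     2,273.2520
  3     1,200.00     1,106.2053     3,318.6160
  4    11,200.00    10,048.2562    40,193.0249
  Σ                 13,458.9708    46,952.7761
P = 13,458.9708; D_Mac = 3.48859 yrs; D_mod = 3.48859/(1+0.0275) = 3.39522 yrs.
ΔP/P ≈ -D_mod · Δy = -3.39522 × (+0.016) = -0.054323 = -5.4323%.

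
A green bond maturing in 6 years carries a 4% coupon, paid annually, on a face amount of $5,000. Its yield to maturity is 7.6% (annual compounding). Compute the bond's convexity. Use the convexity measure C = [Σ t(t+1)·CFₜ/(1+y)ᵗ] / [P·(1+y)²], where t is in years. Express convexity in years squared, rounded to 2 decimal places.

With y = 0.076:
  t   CF        PV=CF/(1+0.076)^t    t·PV        t(t+1)·PV
  1       200.00       185.8736       185.8736         371.7472
  2       200.00       172.7450       345.4900       1,036.4699
  3       200.00       160.5437       481.6310       1,926.5240
  4       200.00       149.2042       596.8166       2,984.0831
  5       200.00       138.6656       693.3278       4,159.9671
  6     5,200.00     3,350.6550    20,103.9301     140,727.5108
  Σ                  4,157.6870    22,407.0692     151,206.3021
P = 4,157.6870.
Convexity = Σ t(t+1)·PV / [P·(1+y)²] = 151,206.3021 / (4,157.6870 × 1.157776) = 31.41185.

31.41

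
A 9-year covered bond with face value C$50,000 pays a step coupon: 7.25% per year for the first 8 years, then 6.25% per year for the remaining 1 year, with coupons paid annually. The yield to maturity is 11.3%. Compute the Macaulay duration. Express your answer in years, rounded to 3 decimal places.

Periodic yield y = 0.113. Discount each cash flow and weight by its year:
  t   CF        PV=CF/(1+0.113)^t    t·PV
  1     3,625.00     3,256.9632     3,256.9632
  2     3,625.00     2,926.2921     5,852.5843
  3     3,625.00     2,629.1933     7,887.5799
  4     3,625.00     2,362.2581     9,449.0325
  5     3,625.00     2,122.4242    10,612.1210
  6     3,625.00     1,906.9400    11,441.6399
  7     3,625.00     1,713.3333    11,993.3332
  8     3,625.00     1,539.3830    12,315.0643
  9    53,125.00    20,269.4733   182,425.2598
  Σ                 38,726.2606   255,233.5782
Price P = Σ PV = 38,726.2606.
Macaulay duration = Σ(t·PV) / P = 255,233.5782 / 38,726.2606 = 6.59071 years.

6.591 years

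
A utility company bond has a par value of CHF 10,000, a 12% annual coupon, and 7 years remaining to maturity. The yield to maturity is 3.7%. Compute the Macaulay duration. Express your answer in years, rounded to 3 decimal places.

Periodic yield y = 0.037. Discount each cash flow and weight by its year:
  t   CF        PV=CF/(1+0.037)^t    t·PV
  1     1,200.00     1,157.1842     1,157.1842
  2     1,200.00     1,115.8960     2,231.7921
  3     1,200.00     1,076.0810     3,228.2431
  4     1,200.00     1,037.6866     4,150.7465
  5     1,200.00     1,000.6621     5,003.3106
  6     1,200.00       964.9587     5,789.7520
  7    11,200.00     8,684.9381    60,794.5668
  Σ                 15,037.4068    82,355.5952
Price P = Σ PV = 15,037.4068.
Macaulay duration = Σ(t·PV) / P = 82,355.5952 / 15,037.4068 = 5.47672 years.

5.477 years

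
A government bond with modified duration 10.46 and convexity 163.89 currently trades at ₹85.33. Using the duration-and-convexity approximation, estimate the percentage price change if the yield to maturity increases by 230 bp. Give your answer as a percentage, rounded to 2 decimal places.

Duration effect: -D_mod·Δy = -10.46 × (+0.023) = -0.240580
Convexity effect: ½·C·(Δy)² = 0.5 × 163.89 × (0.023)² = +0.043348905
ΔP/P ≈ -0.240580 + 0.043348905 = -0.197231095
= -19.7231095%.

-19.72%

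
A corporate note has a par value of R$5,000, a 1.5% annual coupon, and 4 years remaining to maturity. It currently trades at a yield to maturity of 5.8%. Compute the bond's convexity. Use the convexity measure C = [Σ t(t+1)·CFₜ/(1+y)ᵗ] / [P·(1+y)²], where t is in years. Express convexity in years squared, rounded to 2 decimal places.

With y = 0.058:
  t   CF        PV=CF/(1+0.058)^t    t·PV        t(t+1)·PV
  1        75.00        70.8885        70.8885         141.7769
  2        75.00        67.0023       134.0047         402.0140
  3        75.00        63.3292       189.9877         759.9509
  4     5,075.00     4,050.3577    16,201.4307      81,007.1534
  Σ                  4,251.5777    16,596.3115      82,310.8952
P = 4,251.5777.
Convexity = Σ t(t+1)·PV / [P·(1+y)²] = 82,310.8952 / (4,251.5777 × 1.119364) = 17.29561.

17.30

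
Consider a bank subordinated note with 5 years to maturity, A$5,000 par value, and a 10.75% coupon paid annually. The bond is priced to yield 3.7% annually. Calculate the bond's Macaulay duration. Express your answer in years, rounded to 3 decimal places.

4.240 years

Periodic yield y = 0.037. Discount each cash flow and weight by its year:
  t   CF        PV=CF/(1+0.037)^t    t·PV
  1       537.50       518.3221       518.3221
  2       537.50       499.8284       999.6569
  3       537.50       481.9946     1,445.9839
  4       537.50       464.7971     1,859.1885
  5     5,537.50     4,617.6388    23,088.1939
  Σ                  6,582.5811    27,911.3453
Price P = Σ PV = 6,582.5811.
Macaulay duration = Σ(t·PV) / P = 27,911.3453 / 6,582.5811 = 4.24018 years.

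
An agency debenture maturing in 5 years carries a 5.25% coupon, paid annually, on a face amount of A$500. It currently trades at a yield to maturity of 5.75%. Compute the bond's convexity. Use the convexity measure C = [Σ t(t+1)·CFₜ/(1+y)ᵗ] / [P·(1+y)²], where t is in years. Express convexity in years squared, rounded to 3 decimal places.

23.413

With y = 0.0575:
  t   CF        PV=CF/(1+0.0575)^t    t·PV        t(t+1)·PV
  1        26.25        24.8227        24.8227          49.6454
  2        26.25        23.4730        46.9460         140.8380
  3        26.25        22.1967        66.5901         266.3603
  4        26.25        20.9898        83.9591         419.7955
  5       526.25       397.9149     1,989.5746      11,937.4477
  Σ                    489.3971     2,211.8925      12,814.0869
P = 489.3971.
Convexity = Σ t(t+1)·PV / [P·(1+y)²] = 12,814.0869 / (489.3971 × 1.118306) = 23.41346.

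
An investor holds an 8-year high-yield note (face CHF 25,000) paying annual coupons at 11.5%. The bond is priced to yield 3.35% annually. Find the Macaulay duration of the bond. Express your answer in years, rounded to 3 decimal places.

Periodic yield y = 0.0335. Discount each cash flow and weight by its year:
  t   CF        PV=CF/(1+0.0335)^t    t·PV
  1     2,875.00     2,781.8094     2,781.8094
  2     2,875.00     2,691.6395     5,383.2789
  3     2,875.00     2,604.3923     7,813.1770
  4     2,875.00     2,519.9732    10,079.8929
  5     2,875.00     2,438.2905    12,191.4524
  6     2,875.00     2,359.2554    14,155.5326
  7     2,875.00     2,282.7822    15,979.4756
  8    27,875.00    21,415.6386   171,325.1084
  Σ                 39,093.7811   239,709.7272
Price P = Σ PV = 39,093.7811.
Macaulay duration = Σ(t·PV) / P = 239,709.7272 / 39,093.7811 = 6.13166 years.

6.132 years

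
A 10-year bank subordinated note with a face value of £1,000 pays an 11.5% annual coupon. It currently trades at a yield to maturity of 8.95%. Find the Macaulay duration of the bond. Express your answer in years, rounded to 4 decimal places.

Periodic yield y = 0.0895. Discount each cash flow and weight by its year:
  t   CF        PV=CF/(1+0.0895)^t    t·PV
  1       115.00       105.5530       105.5530
  2       115.00        96.8821       193.7641
  3       115.00        88.9234       266.7702
  4       115.00        81.6186       326.4742
  5       115.00        74.9138       374.5689
  6       115.00        68.7598       412.5586
  7       115.00        63.1113       441.7792
  8       115.00        57.9269       463.4149
  9       115.00        53.1683       478.5147
  10    1,115.00       473.1540     4,731.5401
  Σ                  1,164.0111     7,794.9378
Price P = Σ PV = 1,164.0111.
Macaulay duration = Σ(t·PV) / P = 7,794.9378 / 1,164.0111 = 6.69662 years.

6.6966 years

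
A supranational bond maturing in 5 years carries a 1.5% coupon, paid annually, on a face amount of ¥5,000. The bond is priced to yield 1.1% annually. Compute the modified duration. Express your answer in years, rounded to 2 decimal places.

4.80 years

Periodic yield y = 0.011. First find Macaulay duration:
  t   CF        PV=CF/(1+0.011)^t    t·PV
  1        75.00        74.1840        74.1840
  2        75.00        73.3768       146.7537
  3        75.00        72.5785       217.7354
  4        75.00        71.7888       287.1552
  5     5,075.00     4,804.8548    24,024.2740
  Σ                  5,096.7829    24,750.1022
P = 5,096.7829; Macaulay duration = 24,750.1022 / 5,096.7829 = 4.85602 years.
Modified duration = D_Mac / (1 + y) = 4.85602 / 1.011 = 4.80319 years.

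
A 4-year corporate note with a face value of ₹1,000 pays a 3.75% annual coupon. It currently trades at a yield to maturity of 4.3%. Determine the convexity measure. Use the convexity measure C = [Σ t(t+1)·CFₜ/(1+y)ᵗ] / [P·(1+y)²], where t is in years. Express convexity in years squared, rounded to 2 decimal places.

With y = 0.043:
  t   CF        PV=CF/(1+0.043)^t    t·PV        t(t+1)·PV
  1        37.50        35.9540        35.9540          71.9080
  2        37.50        34.4717        68.9434         206.8302
  3        37.50        33.0505        99.1516         396.6063
  4     1,037.50       876.6997     3,506.7989      17,533.9946
  Σ                    980.1759     3,710.8479      18,209.3390
P = 980.1759.
Convexity = Σ t(t+1)·PV / [P·(1+y)²] = 18,209.3390 / (980.1759 × 1.087849) = 17.07739.

17.08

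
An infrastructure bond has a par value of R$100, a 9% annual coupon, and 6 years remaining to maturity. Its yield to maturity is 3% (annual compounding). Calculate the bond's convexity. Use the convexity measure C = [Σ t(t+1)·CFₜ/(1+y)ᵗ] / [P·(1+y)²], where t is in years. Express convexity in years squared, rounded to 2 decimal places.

31.26

With y = 0.03:
  t   CF        PV=CF/(1+0.03)^t    t·PV        t(t+1)·PV
  1         9.00         8.7379         8.7379          17.4757
  2         9.00         8.4834        16.9667          50.9002
  3         9.00         8.2363        24.7088          98.8353
  4         9.00         7.9964        31.9855         159.9277
  5         9.00         7.7635        38.8174         232.9044
  6       109.00        91.2858       547.7147       3,834.0029
  Σ                    132.5031       668.9310       4,394.0462
P = 132.5031.
Convexity = Σ t(t+1)·PV / [P·(1+y)²] = 4,394.0462 / (132.5031 × 1.060900) = 31.25820.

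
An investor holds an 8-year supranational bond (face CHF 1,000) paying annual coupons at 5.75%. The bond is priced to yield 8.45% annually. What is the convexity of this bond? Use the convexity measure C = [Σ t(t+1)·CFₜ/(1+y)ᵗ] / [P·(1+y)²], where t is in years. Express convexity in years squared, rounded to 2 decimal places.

46.17

With y = 0.0845:
  t   CF        PV=CF/(1+0.0845)^t    t·PV        t(t+1)·PV
  1        57.50        53.0198        53.0198         106.0396
  2        57.50        48.8887        97.7775         293.3324
  3        57.50        45.0795       135.2385         540.9541
  4        57.50        41.5671       166.2684         831.3418
  5        57.50        38.3283       191.6417       1,149.8503
  6        57.50        35.3419       212.0517       1,484.3619
  7        57.50        32.5882       228.1177       1,824.9416
  8     1,057.50       552.6420     4,421.1364      39,790.2274
  Σ                    847.4557     5,505.2517      46,021.0492
P = 847.4557.
Convexity = Σ t(t+1)·PV / [P·(1+y)²] = 46,021.0492 / (847.4557 × 1.176140) = 46.17218.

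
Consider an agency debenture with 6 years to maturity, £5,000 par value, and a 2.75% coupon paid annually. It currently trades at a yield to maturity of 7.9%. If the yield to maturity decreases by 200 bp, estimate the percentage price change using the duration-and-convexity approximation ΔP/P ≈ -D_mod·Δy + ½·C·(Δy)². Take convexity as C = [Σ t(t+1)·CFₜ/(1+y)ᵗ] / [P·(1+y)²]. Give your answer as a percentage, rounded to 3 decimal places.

With y = 0.079:
  t   CF        PV=CF/(1+0.079)^t    t·PV        t(t+1)·PV
  1       137.50       127.4328       127.4328         254.8656
  2       137.50       118.1027       236.2054         708.6162
  3       137.50       109.4557       328.3671       1,313.4683
  4       137.50       101.4418       405.7672       2,028.8359
  5       137.50        94.0146       470.0732       2,820.4391
  6     5,137.50     3,255.5410    19,533.2459     136,732.7212
  Σ                  3,805.9886    21,101.0915     143,858.9464
P = 3,805.9886; D_Mac = 5.54418 yrs; D_mod = 5.13826 yrs; C = 32.46583.
Duration effect: -5.13826 × (-0.02) = +0.102765
Convexity effect: 0.5 × 32.46583 × (-0.02)² = +0.0064932
ΔP/P ≈ +0.102765 + 0.0064932 = +0.109258 = +10.9258%.

+10.926%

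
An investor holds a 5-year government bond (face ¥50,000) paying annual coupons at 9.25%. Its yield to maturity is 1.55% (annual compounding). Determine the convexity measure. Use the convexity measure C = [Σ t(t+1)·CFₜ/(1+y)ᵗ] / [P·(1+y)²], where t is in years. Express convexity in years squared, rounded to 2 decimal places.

With y = 0.0155:
  t   CF        PV=CF/(1+0.0155)^t    t·PV        t(t+1)·PV
  1     4,625.00     4,554.4067     4,554.4067       9,108.8134
  2     4,625.00     4,484.8909     8,969.7818      26,909.3453
  3     4,625.00     4,416.4361    13,249.3084      52,997.2335
  4     4,625.00     4,349.0262    17,396.1049      86,980.5244
  5    54,625.00    50,581.5125   252,907.5623   1,517,445.3739
  Σ                 68,386.2724   297,077.1641   1,693,441.2906
P = 68,386.2724.
Convexity = Σ t(t+1)·PV / [P·(1+y)²] = 1,693,441.2906 / (68,386.2724 × 1.031240) = 24.01272.

24.01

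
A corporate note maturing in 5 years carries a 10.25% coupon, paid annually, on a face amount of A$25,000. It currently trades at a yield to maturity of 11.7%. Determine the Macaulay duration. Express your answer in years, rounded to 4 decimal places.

Periodic yield y = 0.117. Discount each cash flow and weight by its year:
  t   CF        PV=CF/(1+0.117)^t    t·PV
  1     2,562.50     2,294.0913     2,294.0913
  2     2,562.50     2,053.7971     4,107.5941
  3     2,562.50     1,838.6724     5,516.0172
  4     2,562.50     1,646.0809     6,584.3237
  5    27,562.50    15,850.8568    79,254.2838
  Σ                 23,683.4984    97,756.3101
Price P = Σ PV = 23,683.4984.
Macaulay duration = Σ(t·PV) / P = 97,756.3101 / 23,683.4984 = 4.12761 years.

4.1276 years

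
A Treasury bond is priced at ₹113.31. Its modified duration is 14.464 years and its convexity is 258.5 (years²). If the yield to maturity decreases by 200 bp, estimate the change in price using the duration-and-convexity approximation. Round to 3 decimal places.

Duration effect: -D_mod·Δy = -14.464 × (-0.02) = +0.289280
Convexity effect: ½·C·(Δy)² = 0.5 × 258.5 × (-0.02)² = +0.0517000
ΔP/P ≈ +0.289280 + 0.0517000 = +0.340980
ΔP ≈ 113.31 × (+0.340980) = +38.6364438.

+₹38.636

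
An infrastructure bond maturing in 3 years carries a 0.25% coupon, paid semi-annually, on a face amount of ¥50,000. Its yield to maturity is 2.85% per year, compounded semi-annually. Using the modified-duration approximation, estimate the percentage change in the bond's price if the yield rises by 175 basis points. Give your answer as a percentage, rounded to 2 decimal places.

Periodic yield y = 0.01425. Modified duration first:
  t   CF        PV=CF/(1+0.01425)^t    t·PV
  1        62.50        61.6219        61.6219
  2        62.50        60.7561       121.5122
  3        62.50        59.9025       179.7075
  4        62.50        59.0609       236.2435
  5        62.50        58.2311       291.1555
  6    50,062.50    45,987.7790   275,926.6737
  Σ                 46,287.3514   276,816.9143
P = 46,287.3514; D_Mac = 5.98040 half-year periods = 2.99020 yrs; D_mod = 2.99020/(1+0.01425) = 2.94819 yrs.
ΔP/P ≈ -D_mod · Δy = -2.94819 × (+0.0175) = -0.051593 = -5.1593%.

-5.16%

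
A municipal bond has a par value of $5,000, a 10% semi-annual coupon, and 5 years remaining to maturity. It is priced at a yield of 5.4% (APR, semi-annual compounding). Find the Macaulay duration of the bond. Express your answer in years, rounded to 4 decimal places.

Periodic yield y = 0.027. Discount each cash flow and weight by its period:
  t   CF        PV=CF/(1+0.027)^t    t·PV
  1       250.00       243.4275       243.4275
  2       250.00       237.0277       474.0554
  3       250.00       230.7962       692.3886
  4       250.00       224.7285       898.9142
  5       250.00       218.8204     1,094.1020
  6       250.00       213.0676     1,278.4054
  7       250.00       207.4660     1,452.2619
  8       250.00       202.0117     1,616.0934
  9       250.00       196.7008     1,770.3068
  10    5,250.00     4,022.1186    40,221.1855
  Σ                  5,996.1648    49,741.1406
Price P = Σ PV = 5,996.1648.
Macaulay duration = Σ(t·PV) / P = 49,741.1406 / 5,996.1648 = 8.29549 half-year periods.
In years: 8.29549 / 2 = 4.14775 years.

4.1477 years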